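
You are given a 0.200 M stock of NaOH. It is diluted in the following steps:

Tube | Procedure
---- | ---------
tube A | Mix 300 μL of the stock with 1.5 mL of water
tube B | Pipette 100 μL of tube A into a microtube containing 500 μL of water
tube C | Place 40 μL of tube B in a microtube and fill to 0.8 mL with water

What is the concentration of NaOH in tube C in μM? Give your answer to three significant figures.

Step 1: 300 μL + 1.5 mL = 1800 μL total → factor 1800/300 = 6
Step 2: 100 μL + 500 μL = 600 μL total → factor 600/100 = 6
Step 3: 40 μL brought to 0.8 mL → factor 800/40 = 20
Overall dilution factor = 6 × 6 × 20 = 720
Final = 0.200 M / 720 = 0.0002778 M = 278 μM

278 μM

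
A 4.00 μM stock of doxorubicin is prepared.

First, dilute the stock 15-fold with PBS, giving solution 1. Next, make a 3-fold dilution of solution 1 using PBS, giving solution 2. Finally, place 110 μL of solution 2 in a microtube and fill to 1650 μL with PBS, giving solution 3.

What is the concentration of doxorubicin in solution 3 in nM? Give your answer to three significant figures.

Step 1: 15-fold → factor 15
Step 2: 3-fold → factor 3
Step 3: 110 μL brought to 1650 μL → factor 1650/110 = 15
Overall dilution factor = 15 × 3 × 15 = 675
Final = 4.00 μM / 675 = 0.005926 μM = 5.93 nM

5.93 nM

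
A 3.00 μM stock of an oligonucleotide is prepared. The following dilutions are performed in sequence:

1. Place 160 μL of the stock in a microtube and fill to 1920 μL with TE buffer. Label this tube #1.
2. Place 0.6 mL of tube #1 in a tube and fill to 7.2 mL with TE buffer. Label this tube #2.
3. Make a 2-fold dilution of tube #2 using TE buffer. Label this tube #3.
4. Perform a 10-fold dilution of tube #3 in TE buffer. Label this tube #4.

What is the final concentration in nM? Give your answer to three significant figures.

1.04 nM

Step 1: 160 μL brought to 1920 μL → factor 1920/160 = 12
Step 2: 0.6 mL brought to 7.2 mL → factor 7.2/0.6 = 12
Step 3: 2-fold → factor 2
Step 4: 10-fold → factor 10
Overall dilution factor = 12 × 12 × 2 × 10 = 2880
Final = 3.00 μM / 2880 = 0.001042 μM = 1.04 nM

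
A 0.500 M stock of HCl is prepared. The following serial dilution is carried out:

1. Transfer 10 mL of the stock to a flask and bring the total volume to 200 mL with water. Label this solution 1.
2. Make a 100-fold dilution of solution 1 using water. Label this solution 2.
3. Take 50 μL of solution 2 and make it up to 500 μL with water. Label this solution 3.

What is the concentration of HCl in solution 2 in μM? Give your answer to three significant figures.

Step 1: 10 mL brought to 200 mL → factor 200/10 = 20
Step 2: 100-fold → factor 100
Dilution factor through solution 2 = 20 × 100 = 2000
[solution 2] = 0.500 M / 2000 = 0.0002500 M = 250 μM

250 μM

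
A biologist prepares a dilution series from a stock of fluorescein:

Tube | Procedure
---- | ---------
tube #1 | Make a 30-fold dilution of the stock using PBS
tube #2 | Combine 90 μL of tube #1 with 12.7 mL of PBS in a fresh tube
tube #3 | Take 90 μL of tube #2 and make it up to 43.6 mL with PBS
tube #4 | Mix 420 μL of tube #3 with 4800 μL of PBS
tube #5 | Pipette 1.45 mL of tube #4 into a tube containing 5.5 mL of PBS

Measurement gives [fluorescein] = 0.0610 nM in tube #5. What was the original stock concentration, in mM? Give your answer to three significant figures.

7.51 mM

Step 1: 30-fold → factor 30
Step 2: 90 μL + 12.7 mL = 12790 μL total → factor 12790/90 = 142.11
Step 3: 90 μL brought to 43.6 mL → factor 43600/90 = 484.44
Step 4: 420 μL + 4800 μL = 5220 μL total → factor 5220/420 = 12.429
Step 5: 1.45 mL + 5.5 mL = 6.95 mL total → factor 6.95/1.45 = 4.7931
Overall dilution factor = 30 × 142.11 × 484.44 × 12.429 × 4.7931 = 1.2304 × 10^8
Stock = 0.0610 nM × 1.2304 × 10^8 = 7.505 × 10^6 nM = 7.51 mM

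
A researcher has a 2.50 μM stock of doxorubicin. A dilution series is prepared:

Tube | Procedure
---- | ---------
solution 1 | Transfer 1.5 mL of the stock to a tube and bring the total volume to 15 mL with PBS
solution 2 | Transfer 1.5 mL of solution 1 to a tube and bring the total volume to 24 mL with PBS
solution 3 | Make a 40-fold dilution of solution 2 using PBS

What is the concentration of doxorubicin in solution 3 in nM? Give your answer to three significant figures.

0.391 nM

Step 1: 1.5 mL brought to 15 mL → factor 15/1.5 = 10
Step 2: 1.5 mL brought to 24 mL → factor 24/1.5 = 16
Step 3: 40-fold → factor 40
Overall dilution factor = 10 × 16 × 40 = 6400
Final = 2.50 μM / 6400 = 0.0003906 μM = 0.391 nM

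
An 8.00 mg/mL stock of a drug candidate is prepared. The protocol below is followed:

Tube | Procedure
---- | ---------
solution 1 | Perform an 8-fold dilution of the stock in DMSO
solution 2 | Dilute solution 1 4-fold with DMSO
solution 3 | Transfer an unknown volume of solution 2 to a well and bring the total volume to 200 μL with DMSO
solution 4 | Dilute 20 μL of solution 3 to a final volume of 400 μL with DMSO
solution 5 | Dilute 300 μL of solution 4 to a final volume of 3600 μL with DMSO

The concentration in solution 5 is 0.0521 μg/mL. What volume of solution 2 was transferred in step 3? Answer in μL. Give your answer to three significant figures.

10.0 μL

Step 1: 8-fold → factor 8
Step 2: 4-fold → factor 4
Step 3: v brought to 200 μL → factor = 200 μL/v
Step 4: 20 μL brought to 400 μL → factor 400/20 = 20
Step 5: 300 μL brought to 3600 μL → factor 3600/300 = 12
Product of known-step factors = 7680
Overall factor = 8.00 mg/mL / (0.0521 μg/mL) = 1.5355 × 10^5
Step-3 factor = 1.5355 × 10^5 / 7680 = 19.994
v = 200 μL / 19.994 = 10.0 μL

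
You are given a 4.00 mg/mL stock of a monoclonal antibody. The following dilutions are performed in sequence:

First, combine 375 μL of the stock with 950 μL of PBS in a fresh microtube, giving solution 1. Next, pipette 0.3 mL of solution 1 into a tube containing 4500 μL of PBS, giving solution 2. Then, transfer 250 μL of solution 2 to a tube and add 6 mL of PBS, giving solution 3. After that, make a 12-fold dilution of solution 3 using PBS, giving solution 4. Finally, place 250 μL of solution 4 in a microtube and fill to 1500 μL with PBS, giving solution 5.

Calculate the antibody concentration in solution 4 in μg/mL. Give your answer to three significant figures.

0.236 μg/mL

Step 1: 375 μL + 950 μL = 1325 μL total → factor 1325/375 = 3.5333
Step 2: 0.3 mL + 4500 μL = 4.8 mL total → factor 4.8/0.3 = 16
Step 3: 250 μL + 6 mL = 6250 μL total → factor 6250/250 = 25
Step 4: 12-fold → factor 12
Dilution factor through solution 4 = 3.5333 × 16 × 25 × 12 = 16960
[solution 4] = 4.00 mg/mL / 16960 = 0.0002358 mg/mL = 0.236 μg/mL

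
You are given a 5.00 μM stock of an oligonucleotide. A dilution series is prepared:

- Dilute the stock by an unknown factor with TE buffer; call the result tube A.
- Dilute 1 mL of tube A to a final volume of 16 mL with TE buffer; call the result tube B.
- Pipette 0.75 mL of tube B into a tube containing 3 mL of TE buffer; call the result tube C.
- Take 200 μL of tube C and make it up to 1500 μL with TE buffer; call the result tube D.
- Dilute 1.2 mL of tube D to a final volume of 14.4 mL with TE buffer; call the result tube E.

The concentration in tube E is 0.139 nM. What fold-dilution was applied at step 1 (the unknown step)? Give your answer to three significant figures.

Step 1: unknown factor x
Step 2: 1 mL brought to 16 mL → factor 16/1 = 16
Step 3: 0.75 mL + 3 mL = 3.75 mL total → factor 3.75/0.75 = 5
Step 4: 200 μL brought to 1500 μL → factor 1500/200 = 7.5
Step 5: 1.2 mL brought to 14.4 mL → factor 14.4/1.2 = 12
Product of known-step factors = 7200
Overall factor = 5.00 μM / (0.139 nM) = 35971
x = 35971 / 7200 = 5.00

5.00-fold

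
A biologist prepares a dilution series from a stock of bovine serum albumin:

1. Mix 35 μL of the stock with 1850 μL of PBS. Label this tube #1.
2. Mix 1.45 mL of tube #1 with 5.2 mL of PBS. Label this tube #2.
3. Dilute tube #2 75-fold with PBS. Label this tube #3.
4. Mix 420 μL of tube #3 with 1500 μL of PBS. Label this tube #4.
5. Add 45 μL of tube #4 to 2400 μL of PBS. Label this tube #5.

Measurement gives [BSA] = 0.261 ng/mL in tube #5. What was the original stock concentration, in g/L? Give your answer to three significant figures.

Step 1: 35 μL + 1850 μL = 1885 μL total → factor 1885/35 = 53.857
Step 2: 1.45 mL + 5.2 mL = 6.65 mL total → factor 6.65/1.45 = 4.5862
Step 3: 75-fold → factor 75
Step 4: 420 μL + 1500 μL = 1920 μL total → factor 1920/420 = 4.5714
Step 5: 45 μL + 2400 μL = 2445 μL total → factor 2445/45 = 54.333
Overall dilution factor = 53.857 × 4.5862 × 75 × 4.5714 × 54.333 = 4.6013 × 10^6
Stock = 0.261 ng/mL × 4.6013 × 10^6 = 1.201 × 10^6 ng/mL = 1.20 g/L

1.20 g/L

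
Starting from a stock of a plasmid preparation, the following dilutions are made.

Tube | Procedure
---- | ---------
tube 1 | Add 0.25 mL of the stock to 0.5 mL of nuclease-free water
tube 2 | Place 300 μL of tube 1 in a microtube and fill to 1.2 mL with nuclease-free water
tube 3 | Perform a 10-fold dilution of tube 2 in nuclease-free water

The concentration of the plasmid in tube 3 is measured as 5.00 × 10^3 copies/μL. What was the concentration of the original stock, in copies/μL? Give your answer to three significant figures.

6.00 × 10^5 copies/μL

Step 1: 0.25 mL + 0.5 mL = 0.75 mL total → factor 0.75/0.25 = 3
Step 2: 300 μL brought to 1.2 mL → factor 1200/300 = 4
Step 3: 10-fold → factor 10
Overall dilution factor = 3 × 4 × 10 = 120
Stock = 5.00 × 10^3 copies/μL × 120 = 6.00 × 10^5 copies/μL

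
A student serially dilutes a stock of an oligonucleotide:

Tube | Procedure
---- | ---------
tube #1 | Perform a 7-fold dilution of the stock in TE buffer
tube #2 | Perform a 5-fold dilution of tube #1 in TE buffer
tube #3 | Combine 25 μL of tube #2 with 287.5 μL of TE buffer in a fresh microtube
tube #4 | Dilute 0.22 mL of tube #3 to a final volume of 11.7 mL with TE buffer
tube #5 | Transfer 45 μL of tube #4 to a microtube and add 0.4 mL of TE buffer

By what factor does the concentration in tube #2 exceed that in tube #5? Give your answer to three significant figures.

Step 1: 7-fold → factor 7
Step 2: 5-fold → factor 5
Step 3: 25 μL + 287.5 μL = 312.5 μL total → factor 312.5/25 = 12.5
Step 4: 0.22 mL brought to 11.7 mL → factor 11.7/0.22 = 53.182
Step 5: 45 μL + 0.4 mL = 445 μL total → factor 445/45 = 9.8889
Dilution factor to tube #2 = 35; to tube #5 = 2.3009 × 10^5
[tube #2]/[tube #5] = (factor to tube #5)/(factor to tube #2) = 2.3009 × 10^5/35 = 6.57 × 10^3

6.57 × 10^3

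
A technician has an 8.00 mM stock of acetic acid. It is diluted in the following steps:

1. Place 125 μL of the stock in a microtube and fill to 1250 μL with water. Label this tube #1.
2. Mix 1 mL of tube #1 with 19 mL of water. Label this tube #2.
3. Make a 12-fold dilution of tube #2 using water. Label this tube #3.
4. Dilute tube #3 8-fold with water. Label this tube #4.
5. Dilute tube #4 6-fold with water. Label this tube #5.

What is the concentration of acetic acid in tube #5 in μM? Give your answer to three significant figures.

Step 1: 125 μL brought to 1250 μL → factor 1250/125 = 10
Step 2: 1 mL + 19 mL = 20 mL total → factor 20/1 = 20
Step 3: 12-fold → factor 12
Step 4: 8-fold → factor 8
Step 5: 6-fold → factor 6
Dilution factor through tube #5 = 10 × 20 × 12 × 8 × 6 = 1.152 × 10^5
[tube #5] = 8.00 mM / 1.152 × 10^5 = 6.944 × 10^-5 mM = 0.0694 μM

0.0694 μM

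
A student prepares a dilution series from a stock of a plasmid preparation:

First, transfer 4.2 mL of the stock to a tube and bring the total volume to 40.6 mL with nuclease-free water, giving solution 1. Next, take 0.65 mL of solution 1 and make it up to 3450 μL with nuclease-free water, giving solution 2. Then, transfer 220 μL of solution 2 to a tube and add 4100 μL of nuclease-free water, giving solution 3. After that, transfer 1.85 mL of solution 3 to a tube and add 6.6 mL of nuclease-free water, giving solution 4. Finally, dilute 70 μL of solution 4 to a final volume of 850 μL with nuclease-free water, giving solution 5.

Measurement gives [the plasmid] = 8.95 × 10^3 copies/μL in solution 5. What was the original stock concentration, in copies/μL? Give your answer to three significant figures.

5.00 × 10^8 copies/μL

Step 1: 4.2 mL brought to 40.6 mL → factor 40.6/4.2 = 9.6667
Step 2: 0.65 mL brought to 3450 μL → factor 3.45/0.65 = 5.3077
Step 3: 220 μL + 4100 μL = 4320 μL total → factor 4320/220 = 19.636
Step 4: 1.85 mL + 6.6 mL = 8.45 mL total → factor 8.45/1.85 = 4.5676
Step 5: 70 μL brought to 850 μL → factor 850/70 = 12.143
Overall dilution factor = 9.6667 × 5.3077 × 19.636 × 4.5676 × 12.143 = 55879
Stock = 8.95 × 10^3 copies/μL × 55879 = 5.00 × 10^8 copies/μL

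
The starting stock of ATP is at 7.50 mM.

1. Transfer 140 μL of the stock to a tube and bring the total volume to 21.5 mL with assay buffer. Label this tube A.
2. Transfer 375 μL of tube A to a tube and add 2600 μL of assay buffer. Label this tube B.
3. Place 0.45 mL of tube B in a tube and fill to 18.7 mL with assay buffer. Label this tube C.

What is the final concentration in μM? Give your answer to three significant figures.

Step 1: 140 μL brought to 21.5 mL → factor 21500/140 = 153.57
Step 2: 375 μL + 2600 μL = 2975 μL total → factor 2975/375 = 7.9333
Step 3: 0.45 mL brought to 18.7 mL → factor 18.7/0.45 = 41.556
Overall dilution factor = 153.57 × 7.9333 × 41.556 = 50629
Final = 7.50 mM / 50629 = 0.0001481 mM = 0.148 μM

0.148 μM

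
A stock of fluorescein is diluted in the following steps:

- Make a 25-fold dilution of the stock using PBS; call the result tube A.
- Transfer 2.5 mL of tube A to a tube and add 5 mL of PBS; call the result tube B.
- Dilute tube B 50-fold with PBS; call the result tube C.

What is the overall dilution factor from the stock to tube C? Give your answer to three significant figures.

Step 1: 25-fold → factor 25
Step 2: 2.5 mL + 5 mL = 7.5 mL total → factor 7.5/2.5 = 3
Step 3: 50-fold → factor 50
Overall dilution factor = 25 × 3 × 50 = 3750

3.75 × 10^3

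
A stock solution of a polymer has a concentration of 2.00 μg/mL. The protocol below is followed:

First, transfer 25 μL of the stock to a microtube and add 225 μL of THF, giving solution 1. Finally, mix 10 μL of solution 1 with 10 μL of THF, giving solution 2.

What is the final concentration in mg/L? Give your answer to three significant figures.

0.100 mg/L

Step 1: 25 μL + 225 μL = 250 μL total → factor 250/25 = 10
Step 2: 10 μL + 10 μL = 20 μL total → factor 20/10 = 2
Overall dilution factor = 10 × 2 = 20
Final = 2.00 μg/mL / 20 = 0.1000 μg/mL = 0.100 mg/L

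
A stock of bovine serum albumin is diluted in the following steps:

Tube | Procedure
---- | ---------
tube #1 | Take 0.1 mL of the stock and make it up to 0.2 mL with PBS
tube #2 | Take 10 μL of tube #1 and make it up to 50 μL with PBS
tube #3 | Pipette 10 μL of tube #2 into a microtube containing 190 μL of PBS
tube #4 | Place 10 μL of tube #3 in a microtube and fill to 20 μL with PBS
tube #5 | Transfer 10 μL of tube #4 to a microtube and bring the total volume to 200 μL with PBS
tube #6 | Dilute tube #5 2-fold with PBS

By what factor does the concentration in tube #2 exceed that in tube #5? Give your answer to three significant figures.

800

Step 1: 0.1 mL brought to 0.2 mL → factor 0.2/0.1 = 2
Step 2: 10 μL brought to 50 μL → factor 50/10 = 5
Step 3: 10 μL + 190 μL = 200 μL total → factor 200/10 = 20
Step 4: 10 μL brought to 20 μL → factor 20/10 = 2
Step 5: 10 μL brought to 200 μL → factor 200/10 = 20
Dilution factor to tube #2 = 10; to tube #5 = 8000
[tube #2]/[tube #5] = (factor to tube #5)/(factor to tube #2) = 8000/10 = 800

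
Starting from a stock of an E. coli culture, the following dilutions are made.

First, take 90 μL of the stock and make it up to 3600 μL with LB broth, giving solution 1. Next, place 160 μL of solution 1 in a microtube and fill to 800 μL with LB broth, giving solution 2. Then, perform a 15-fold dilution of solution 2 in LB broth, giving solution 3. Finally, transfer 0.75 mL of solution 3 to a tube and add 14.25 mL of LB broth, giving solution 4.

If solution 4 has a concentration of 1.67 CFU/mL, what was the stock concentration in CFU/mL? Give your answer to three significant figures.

Step 1: 90 μL brought to 3600 μL → factor 3600/90 = 40
Step 2: 160 μL brought to 800 μL → factor 800/160 = 5
Step 3: 15-fold → factor 15
Step 4: 0.75 mL + 14.25 mL = 15 mL total → factor 15/0.75 = 20
Overall dilution factor = 40 × 5 × 15 × 20 = 60000
Stock = 1.67 CFU/mL × 60000 = 1.00 × 10^5 CFU/mL

1.00 × 10^5 CFU/mL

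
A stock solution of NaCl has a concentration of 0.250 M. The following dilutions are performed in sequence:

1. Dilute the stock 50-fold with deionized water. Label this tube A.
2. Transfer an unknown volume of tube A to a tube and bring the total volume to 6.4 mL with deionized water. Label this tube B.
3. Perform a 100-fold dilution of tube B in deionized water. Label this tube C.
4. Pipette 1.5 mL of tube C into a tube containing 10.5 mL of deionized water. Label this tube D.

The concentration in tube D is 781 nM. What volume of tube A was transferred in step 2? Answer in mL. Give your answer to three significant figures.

Step 1: 50-fold → factor 50
Step 2: v brought to 6.4 mL → factor = 6.4 mL/v
Step 3: 100-fold → factor 100
Step 4: 1.5 mL + 10.5 mL = 12 mL total → factor 12/1.5 = 8
Product of known-step factors = 40000
Overall factor = 0.250 M / (781 nM) = 3.201 × 10^5
Step-2 factor = 3.201 × 10^5 / 40000 = 8.0026
v = 6.4 mL / 8.0026 = 0.800 mL

0.800 mL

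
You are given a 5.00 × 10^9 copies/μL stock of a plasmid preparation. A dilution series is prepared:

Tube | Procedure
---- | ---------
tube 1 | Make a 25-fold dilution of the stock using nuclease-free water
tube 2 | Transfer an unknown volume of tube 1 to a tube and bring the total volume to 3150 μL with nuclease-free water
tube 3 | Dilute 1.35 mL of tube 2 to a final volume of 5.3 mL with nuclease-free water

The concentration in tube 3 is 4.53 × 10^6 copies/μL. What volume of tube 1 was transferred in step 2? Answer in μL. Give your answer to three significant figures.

280 μL

Step 1: 25-fold → factor 25
Step 2: v brought to 3150 μL → factor = 3150 μL/v
Step 3: 1.35 mL brought to 5.3 mL → factor 5.3/1.35 = 3.9259
Product of known-step factors = 98.148
Overall factor = 5.00 × 10^9 copies/μL / (4.53 × 10^6 copies/μL) = 1103.8
Step-2 factor = 1103.8 / 98.148 = 11.246
v = 3150 μL / 11.246 = 280 μL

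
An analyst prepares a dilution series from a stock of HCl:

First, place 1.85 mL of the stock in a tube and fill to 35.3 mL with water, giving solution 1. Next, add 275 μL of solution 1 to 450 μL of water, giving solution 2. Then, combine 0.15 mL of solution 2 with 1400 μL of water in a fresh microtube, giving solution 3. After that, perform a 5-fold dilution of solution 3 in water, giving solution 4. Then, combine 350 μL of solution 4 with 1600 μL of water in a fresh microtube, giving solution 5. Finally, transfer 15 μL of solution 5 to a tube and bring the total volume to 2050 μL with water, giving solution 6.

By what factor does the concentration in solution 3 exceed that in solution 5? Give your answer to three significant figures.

27.9

Step 1: 1.85 mL brought to 35.3 mL → factor 35.3/1.85 = 19.081
Step 2: 275 μL + 450 μL = 725 μL total → factor 725/275 = 2.6364
Step 3: 0.15 mL + 1400 μL = 1.55 mL total → factor 1.55/0.15 = 10.333
Step 4: 5-fold → factor 5
Step 5: 350 μL + 1600 μL = 1950 μL total → factor 1950/350 = 5.5714
Dilution factor to solution 3 = 519.81; to solution 5 = 14481
[solution 3]/[solution 5] = (factor to solution 5)/(factor to solution 3) = 14481/519.81 = 27.9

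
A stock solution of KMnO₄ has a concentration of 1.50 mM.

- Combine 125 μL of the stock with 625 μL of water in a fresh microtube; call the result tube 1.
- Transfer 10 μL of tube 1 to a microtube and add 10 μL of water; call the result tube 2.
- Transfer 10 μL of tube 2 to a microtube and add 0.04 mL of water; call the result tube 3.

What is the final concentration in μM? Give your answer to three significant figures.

25.0 μM

Step 1: 125 μL + 625 μL = 750 μL total → factor 750/125 = 6
Step 2: 10 μL + 10 μL = 20 μL total → factor 20/10 = 2
Step 3: 10 μL + 0.04 mL = 50 μL total → factor 50/10 = 5
Overall dilution factor = 6 × 2 × 5 = 60
Final = 1.50 mM / 60 = 0.02500 mM = 25.0 μM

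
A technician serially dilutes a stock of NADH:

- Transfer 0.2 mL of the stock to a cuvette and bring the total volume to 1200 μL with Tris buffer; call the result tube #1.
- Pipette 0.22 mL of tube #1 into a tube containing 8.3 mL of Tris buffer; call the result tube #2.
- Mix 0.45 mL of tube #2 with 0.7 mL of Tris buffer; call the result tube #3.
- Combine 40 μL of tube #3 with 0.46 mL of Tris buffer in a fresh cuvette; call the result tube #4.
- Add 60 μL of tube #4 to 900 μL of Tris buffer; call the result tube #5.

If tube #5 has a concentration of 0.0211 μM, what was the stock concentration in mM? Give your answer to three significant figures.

2.51 mM

Step 1: 0.2 mL brought to 1200 μL → factor 1.2/0.2 = 6
Step 2: 0.22 mL + 8.3 mL = 8.52 mL total → factor 8.52/0.22 = 38.727
Step 3: 0.45 mL + 0.7 mL = 1.15 mL total → factor 1.15/0.45 = 2.5556
Step 4: 40 μL + 0.46 mL = 500 μL total → factor 500/40 = 12.5
Step 5: 60 μL + 900 μL = 960 μL total → factor 960/60 = 16
Overall dilution factor = 6 × 38.727 × 2.5556 × 12.5 × 16 = 1.1876 × 10^5
Stock = 0.0211 μM × 1.1876 × 10^5 = 2506 μM = 2.51 mM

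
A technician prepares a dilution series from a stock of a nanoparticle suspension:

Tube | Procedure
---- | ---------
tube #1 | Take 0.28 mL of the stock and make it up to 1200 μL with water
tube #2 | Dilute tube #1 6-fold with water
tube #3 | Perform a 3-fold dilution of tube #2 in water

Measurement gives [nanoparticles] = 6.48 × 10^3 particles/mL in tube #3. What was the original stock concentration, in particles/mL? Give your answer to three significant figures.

Step 1: 0.28 mL brought to 1200 μL → factor 1.2/0.28 = 4.2857
Step 2: 6-fold → factor 6
Step 3: 3-fold → factor 3
Overall dilution factor = 4.2857 × 6 × 3 = 77.143
Stock = 6.48 × 10^3 particles/mL × 77.143 = 5.00 × 10^5 particles/mL

5.00 × 10^5 particles/mL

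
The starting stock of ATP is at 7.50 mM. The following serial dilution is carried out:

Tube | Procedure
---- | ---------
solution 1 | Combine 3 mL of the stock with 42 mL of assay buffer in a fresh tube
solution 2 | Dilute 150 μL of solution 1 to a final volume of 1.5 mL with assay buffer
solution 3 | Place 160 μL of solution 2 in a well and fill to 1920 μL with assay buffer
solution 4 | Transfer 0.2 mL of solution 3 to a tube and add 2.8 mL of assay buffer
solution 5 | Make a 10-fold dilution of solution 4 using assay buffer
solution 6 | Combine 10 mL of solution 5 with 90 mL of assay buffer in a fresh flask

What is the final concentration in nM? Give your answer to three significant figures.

Step 1: 3 mL + 42 mL = 45 mL total → factor 45/3 = 15
Step 2: 150 μL brought to 1.5 mL → factor 1500/150 = 10
Step 3: 160 μL brought to 1920 μL → factor 1920/160 = 12
Step 4: 0.2 mL + 2.8 mL = 3 mL total → factor 3/0.2 = 15
Step 5: 10-fold → factor 10
Step 6: 10 mL + 90 mL = 100 mL total → factor 100/10 = 10
Overall dilution factor = 15 × 10 × 12 × 15 × 10 × 10 = 2.7 × 10^6
Final = 7.50 mM / 2.7 × 10^6 = 2.778 × 10^-6 mM = 2.78 nM

2.78 nM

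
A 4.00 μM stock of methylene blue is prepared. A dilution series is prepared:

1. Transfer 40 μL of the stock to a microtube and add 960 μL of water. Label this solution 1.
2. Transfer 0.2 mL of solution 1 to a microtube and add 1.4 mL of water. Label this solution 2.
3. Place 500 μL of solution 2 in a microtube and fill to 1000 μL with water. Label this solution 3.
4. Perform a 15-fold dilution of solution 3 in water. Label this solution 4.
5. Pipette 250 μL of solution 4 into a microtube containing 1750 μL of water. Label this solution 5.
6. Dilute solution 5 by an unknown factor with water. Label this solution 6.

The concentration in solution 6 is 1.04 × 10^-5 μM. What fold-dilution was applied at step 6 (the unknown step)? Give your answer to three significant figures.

Step 1: 40 μL + 960 μL = 1000 μL total → factor 1000/40 = 25
Step 2: 0.2 mL + 1.4 mL = 1.6 mL total → factor 1.6/0.2 = 8
Step 3: 500 μL brought to 1000 μL → factor 1000/500 = 2
Step 4: 15-fold → factor 15
Step 5: 250 μL + 1750 μL = 2000 μL total → factor 2000/250 = 8
Step 6: unknown factor x
Product of known-step factors = 48000
Overall factor = 4.00 μM / (1.04 × 10^-5 μM) = 3.8462 × 10^5
x = 3.8462 × 10^5 / 48000 = 8.01

8.01-fold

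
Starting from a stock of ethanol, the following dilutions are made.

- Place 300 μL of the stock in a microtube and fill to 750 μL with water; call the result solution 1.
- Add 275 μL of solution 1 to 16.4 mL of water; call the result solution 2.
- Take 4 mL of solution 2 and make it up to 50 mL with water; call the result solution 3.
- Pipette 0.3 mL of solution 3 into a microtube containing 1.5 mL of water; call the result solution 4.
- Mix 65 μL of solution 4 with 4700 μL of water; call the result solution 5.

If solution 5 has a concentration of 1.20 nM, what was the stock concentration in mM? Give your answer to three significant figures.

1.00 mM

Step 1: 300 μL brought to 750 μL → factor 750/300 = 2.5
Step 2: 275 μL + 16.4 mL = 16675 μL total → factor 16675/275 = 60.636
Step 3: 4 mL brought to 50 mL → factor 50/4 = 12.5
Step 4: 0.3 mL + 1.5 mL = 1.8 mL total → factor 1.8/0.3 = 6
Step 5: 65 μL + 4700 μL = 4765 μL total → factor 4765/65 = 73.308
Overall dilution factor = 2.5 × 60.636 × 12.5 × 6 × 73.308 = 8.3346 × 10^5
Stock = 1.20 nM × 8.3346 × 10^5 = 1.000 × 10^6 nM = 1.00 mM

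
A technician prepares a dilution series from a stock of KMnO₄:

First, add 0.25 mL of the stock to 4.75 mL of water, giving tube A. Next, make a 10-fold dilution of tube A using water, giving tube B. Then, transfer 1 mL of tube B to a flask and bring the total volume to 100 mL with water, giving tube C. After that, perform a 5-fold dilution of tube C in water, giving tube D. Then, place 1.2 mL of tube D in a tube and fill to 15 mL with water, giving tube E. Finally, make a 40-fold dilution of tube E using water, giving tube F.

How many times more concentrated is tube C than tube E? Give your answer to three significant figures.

Step 1: 0.25 mL + 4.75 mL = 5 mL total → factor 5/0.25 = 20
Step 2: 10-fold → factor 10
Step 3: 1 mL brought to 100 mL → factor 100/1 = 100
Step 4: 5-fold → factor 5
Step 5: 1.2 mL brought to 15 mL → factor 15/1.2 = 12.5
Dilution factor to tube C = 20000; to tube E = 1.25 × 10^6
[tube C]/[tube E] = (factor to tube E)/(factor to tube C) = 1.25 × 10^6/20000 = 62.5

62.5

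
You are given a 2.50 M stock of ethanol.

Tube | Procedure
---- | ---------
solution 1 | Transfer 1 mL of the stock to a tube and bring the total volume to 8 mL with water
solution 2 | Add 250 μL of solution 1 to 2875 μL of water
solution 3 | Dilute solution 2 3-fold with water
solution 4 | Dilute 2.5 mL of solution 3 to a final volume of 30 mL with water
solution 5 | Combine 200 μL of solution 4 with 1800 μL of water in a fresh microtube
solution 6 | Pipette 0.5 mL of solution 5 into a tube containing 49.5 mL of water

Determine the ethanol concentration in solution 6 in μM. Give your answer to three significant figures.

0.694 μM

Step 1: 1 mL brought to 8 mL → factor 8/1 = 8
Step 2: 250 μL + 2875 μL = 3125 μL total → factor 3125/250 = 12.5
Step 3: 3-fold → factor 3
Step 4: 2.5 mL brought to 30 mL → factor 30/2.5 = 12
Step 5: 200 μL + 1800 μL = 2000 μL total → factor 2000/200 = 10
Step 6: 0.5 mL + 49.5 mL = 50 mL total → factor 50/0.5 = 100
Overall dilution factor = 8 × 12.5 × 3 × 12 × 10 × 100 = 3.6 × 10^6
Final = 2.50 M / 3.6 × 10^6 = 6.944 × 10^-7 M = 0.694 μM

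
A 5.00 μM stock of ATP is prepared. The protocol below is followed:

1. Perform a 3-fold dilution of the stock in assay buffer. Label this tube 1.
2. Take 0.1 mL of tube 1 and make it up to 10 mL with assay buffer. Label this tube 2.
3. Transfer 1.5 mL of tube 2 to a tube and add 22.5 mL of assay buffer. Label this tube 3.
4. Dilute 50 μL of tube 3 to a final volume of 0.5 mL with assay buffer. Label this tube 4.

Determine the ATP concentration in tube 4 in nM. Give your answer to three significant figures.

Step 1: 3-fold → factor 3
Step 2: 0.1 mL brought to 10 mL → factor 10/0.1 = 100
Step 3: 1.5 mL + 22.5 mL = 24 mL total → factor 24/1.5 = 16
Step 4: 50 μL brought to 0.5 mL → factor 500/50 = 10
Overall dilution factor = 3 × 100 × 16 × 10 = 48000
Final = 5.00 μM / 48000 = 0.0001042 μM = 0.104 nM

0.104 nM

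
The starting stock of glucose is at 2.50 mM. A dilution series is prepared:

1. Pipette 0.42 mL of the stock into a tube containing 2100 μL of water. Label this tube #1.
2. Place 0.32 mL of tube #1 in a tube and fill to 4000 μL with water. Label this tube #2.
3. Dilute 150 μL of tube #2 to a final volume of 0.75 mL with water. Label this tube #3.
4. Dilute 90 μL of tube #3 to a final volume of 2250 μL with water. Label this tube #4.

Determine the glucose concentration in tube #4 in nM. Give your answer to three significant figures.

Step 1: 0.42 mL + 2100 μL = 2.52 mL total → factor 2.52/0.42 = 6
Step 2: 0.32 mL brought to 4000 μL → factor 4/0.32 = 12.5
Step 3: 150 μL brought to 0.75 mL → factor 750/150 = 5
Step 4: 90 μL brought to 2250 μL → factor 2250/90 = 25
Overall dilution factor = 6 × 12.5 × 5 × 25 = 9375
Final = 2.50 mM / 9375 = 0.0002667 mM = 267 nM

267 nM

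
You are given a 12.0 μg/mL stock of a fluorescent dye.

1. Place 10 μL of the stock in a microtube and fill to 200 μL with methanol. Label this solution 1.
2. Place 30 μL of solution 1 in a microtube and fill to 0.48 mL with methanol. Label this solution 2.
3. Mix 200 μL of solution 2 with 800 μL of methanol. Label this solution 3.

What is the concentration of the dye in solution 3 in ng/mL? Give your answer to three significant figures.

7.50 ng/mL

Step 1: 10 μL brought to 200 μL → factor 200/10 = 20
Step 2: 30 μL brought to 0.48 mL → factor 480/30 = 16
Step 3: 200 μL + 800 μL = 1000 μL total → factor 1000/200 = 5
Overall dilution factor = 20 × 16 × 5 = 1600
Final = 12.0 μg/mL / 1600 = 0.007500 μg/mL = 7.50 ng/mL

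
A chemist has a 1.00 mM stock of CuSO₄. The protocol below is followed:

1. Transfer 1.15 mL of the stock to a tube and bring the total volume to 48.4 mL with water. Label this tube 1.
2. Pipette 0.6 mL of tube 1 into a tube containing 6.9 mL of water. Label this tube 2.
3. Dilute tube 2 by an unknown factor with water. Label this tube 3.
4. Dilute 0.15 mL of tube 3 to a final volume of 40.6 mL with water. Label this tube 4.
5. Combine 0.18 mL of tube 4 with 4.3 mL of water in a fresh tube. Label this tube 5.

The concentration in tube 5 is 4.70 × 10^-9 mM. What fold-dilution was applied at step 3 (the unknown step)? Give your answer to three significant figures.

60.0-fold

Step 1: 1.15 mL brought to 48.4 mL → factor 48.4/1.15 = 42.087
Step 2: 0.6 mL + 6.9 mL = 7.5 mL total → factor 7.5/0.6 = 12.5
Step 3: unknown factor x
Step 4: 0.15 mL brought to 40.6 mL → factor 40.6/0.15 = 270.67
Step 5: 0.18 mL + 4.3 mL = 4.48 mL total → factor 4.48/0.18 = 24.889
Product of known-step factors = 3.544 × 10^6
Overall factor = 1.00 mM / (4.70 × 10^-9 mM) = 2.1277 × 10^8
x = 2.1277 × 10^8 / 3.544 × 10^6 = 60.0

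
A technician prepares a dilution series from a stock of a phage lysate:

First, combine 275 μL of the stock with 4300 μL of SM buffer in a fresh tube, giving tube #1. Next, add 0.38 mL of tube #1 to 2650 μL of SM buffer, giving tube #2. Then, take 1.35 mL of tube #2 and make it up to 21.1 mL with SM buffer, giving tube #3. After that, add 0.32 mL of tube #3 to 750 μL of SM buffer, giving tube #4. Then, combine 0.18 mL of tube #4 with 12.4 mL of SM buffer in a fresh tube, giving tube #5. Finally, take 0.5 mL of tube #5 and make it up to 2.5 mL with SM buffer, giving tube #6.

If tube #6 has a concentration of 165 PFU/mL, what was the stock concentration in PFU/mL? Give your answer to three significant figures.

Step 1: 275 μL + 4300 μL = 4575 μL total → factor 4575/275 = 16.636
Step 2: 0.38 mL + 2650 μL = 3.03 mL total → factor 3.03/0.38 = 7.9737
Step 3: 1.35 mL brought to 21.1 mL → factor 21.1/1.35 = 15.63
Step 4: 0.32 mL + 750 μL = 1.07 mL total → factor 1.07/0.32 = 3.3438
Step 5: 0.18 mL + 12.4 mL = 12.58 mL total → factor 12.58/0.18 = 69.889
Step 6: 0.5 mL brought to 2.5 mL → factor 2.5/0.5 = 5
Overall dilution factor = 16.636 × 7.9737 × 15.63 × 3.3438 × 69.889 × 5 = 2.4226 × 10^6
Stock = 165 PFU/mL × 2.4226 × 10^6 = 4.00 × 10^8 PFU/mL

4.00 × 10^8 PFU/mL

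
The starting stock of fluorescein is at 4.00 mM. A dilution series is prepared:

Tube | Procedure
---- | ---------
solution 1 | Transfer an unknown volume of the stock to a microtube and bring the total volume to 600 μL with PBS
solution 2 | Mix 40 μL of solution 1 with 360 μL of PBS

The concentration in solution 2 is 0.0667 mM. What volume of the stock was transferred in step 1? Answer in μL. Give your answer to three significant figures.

100 μL

Step 1: v brought to 600 μL → factor = 600 μL/v
Step 2: 40 μL + 360 μL = 400 μL total → factor 400/40 = 10
Product of known-step factors = 10
Overall factor = 4.00 mM / (0.0667 mM) = 59.97
Step-1 factor = 59.97 / 10 = 5.997
v = 600 μL / 5.997 = 100 μL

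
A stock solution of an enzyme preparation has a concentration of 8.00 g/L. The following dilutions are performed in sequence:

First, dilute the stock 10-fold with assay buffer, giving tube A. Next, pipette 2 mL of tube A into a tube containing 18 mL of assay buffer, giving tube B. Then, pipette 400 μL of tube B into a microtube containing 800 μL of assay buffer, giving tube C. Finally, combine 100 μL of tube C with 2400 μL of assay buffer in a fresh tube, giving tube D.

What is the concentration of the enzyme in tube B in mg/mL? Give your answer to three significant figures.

0.0800 mg/mL

Step 1: 10-fold → factor 10
Step 2: 2 mL + 18 mL = 20 mL total → factor 20/2 = 10
Dilution factor through tube B = 10 × 10 = 100
[tube B] = 8.00 g/L / 100 = 0.08000 g/L = 0.0800 mg/mL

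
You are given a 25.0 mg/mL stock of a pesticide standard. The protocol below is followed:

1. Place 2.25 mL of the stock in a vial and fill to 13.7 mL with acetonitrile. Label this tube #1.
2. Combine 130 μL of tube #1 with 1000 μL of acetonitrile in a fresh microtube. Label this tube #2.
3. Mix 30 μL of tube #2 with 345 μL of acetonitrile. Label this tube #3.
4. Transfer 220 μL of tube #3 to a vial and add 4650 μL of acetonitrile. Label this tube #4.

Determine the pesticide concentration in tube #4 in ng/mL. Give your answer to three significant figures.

1.71 × 10^3 ng/mL

Step 1: 2.25 mL brought to 13.7 mL → factor 13.7/2.25 = 6.0889
Step 2: 130 μL + 1000 μL = 1130 μL total → factor 1130/130 = 8.6923
Step 3: 30 μL + 345 μL = 375 μL total → factor 375/30 = 12.5
Step 4: 220 μL + 4650 μL = 4870 μL total → factor 4870/220 = 22.136
Overall dilution factor = 6.0889 × 8.6923 × 12.5 × 22.136 = 14645
Final = 25.0 mg/mL / 14645 = 0.001707 mg/mL = 1.71 × 10^3 ng/mL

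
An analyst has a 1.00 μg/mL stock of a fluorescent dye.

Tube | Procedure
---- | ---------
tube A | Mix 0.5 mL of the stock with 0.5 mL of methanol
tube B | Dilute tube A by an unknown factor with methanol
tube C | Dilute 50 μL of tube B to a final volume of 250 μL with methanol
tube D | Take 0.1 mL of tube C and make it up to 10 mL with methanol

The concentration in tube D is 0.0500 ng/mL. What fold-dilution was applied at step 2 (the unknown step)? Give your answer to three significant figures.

20.0-fold

Step 1: 0.5 mL + 0.5 mL = 1 mL total → factor 1/0.5 = 2
Step 2: unknown factor x
Step 3: 50 μL brought to 250 μL → factor 250/50 = 5
Step 4: 0.1 mL brought to 10 mL → factor 10/0.1 = 100
Product of known-step factors = 1000
Overall factor = 1.00 μg/mL / (0.0500 ng/mL) = 20000
x = 20000 / 1000 = 20.0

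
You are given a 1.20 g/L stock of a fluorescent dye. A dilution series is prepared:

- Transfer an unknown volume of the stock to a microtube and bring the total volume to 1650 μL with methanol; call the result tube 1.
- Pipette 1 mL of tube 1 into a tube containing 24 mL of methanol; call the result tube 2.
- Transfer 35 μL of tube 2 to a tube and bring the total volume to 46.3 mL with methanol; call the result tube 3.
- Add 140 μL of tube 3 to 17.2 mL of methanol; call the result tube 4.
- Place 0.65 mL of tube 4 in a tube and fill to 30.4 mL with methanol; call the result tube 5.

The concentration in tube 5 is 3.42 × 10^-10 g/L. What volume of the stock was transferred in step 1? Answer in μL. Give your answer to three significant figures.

Step 1: v brought to 1650 μL → factor = 1650 μL/v
Step 2: 1 mL + 24 mL = 25 mL total → factor 25/1 = 25
Step 3: 35 μL brought to 46.3 mL → factor 46300/35 = 1322.9
Step 4: 140 μL + 17.2 mL = 17340 μL total → factor 17340/140 = 123.86
Step 5: 0.65 mL brought to 30.4 mL → factor 30.4/0.65 = 46.769
Product of known-step factors = 1.9157 × 10^8
Overall factor = 1.20 g/L / (3.42 × 10^-10 g/L) = 3.5088 × 10^9
Step-1 factor = 3.5088 × 10^9 / 1.9157 × 10^8 = 18.316
v = 1650 μL / 18.316 = 90.1 μL

90.1 μL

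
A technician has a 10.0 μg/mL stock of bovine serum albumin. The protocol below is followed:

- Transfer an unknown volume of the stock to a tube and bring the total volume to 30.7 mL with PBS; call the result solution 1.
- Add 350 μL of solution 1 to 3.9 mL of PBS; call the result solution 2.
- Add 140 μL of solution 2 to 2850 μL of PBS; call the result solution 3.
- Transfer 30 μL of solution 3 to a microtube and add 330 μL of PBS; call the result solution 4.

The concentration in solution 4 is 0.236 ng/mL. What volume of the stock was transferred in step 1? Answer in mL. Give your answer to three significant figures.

Step 1: v brought to 30.7 mL → factor = 30.7 mL/v
Step 2: 350 μL + 3.9 mL = 4250 μL total → factor 4250/350 = 12.143
Step 3: 140 μL + 2850 μL = 2990 μL total → factor 2990/140 = 21.357
Step 4: 30 μL + 330 μL = 360 μL total → factor 360/30 = 12
Product of known-step factors = 3112
Overall factor = 10.0 μg/mL / (0.236 ng/mL) = 42373
Step-1 factor = 42373 / 3112 = 13.616
v = 30.7 mL / 13.616 = 2.25 mL

2.25 mL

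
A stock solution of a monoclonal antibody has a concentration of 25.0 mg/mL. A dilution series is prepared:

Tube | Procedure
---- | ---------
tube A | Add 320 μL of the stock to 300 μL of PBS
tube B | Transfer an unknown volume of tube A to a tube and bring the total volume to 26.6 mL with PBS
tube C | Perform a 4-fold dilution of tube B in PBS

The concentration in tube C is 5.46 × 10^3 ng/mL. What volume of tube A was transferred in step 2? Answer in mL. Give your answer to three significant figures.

Step 1: 320 μL + 300 μL = 620 μL total → factor 620/320 = 1.9375
Step 2: v brought to 26.6 mL → factor = 26.6 mL/v
Step 3: 4-fold → factor 4
Product of known-step factors = 7.75
Overall factor = 25.0 mg/mL / (5.46 × 10^3 ng/mL) = 4578.8
Step-2 factor = 4578.8 / 7.75 = 590.81
v = 26.6 mL / 590.81 = 0.0450 mL

0.0450 mL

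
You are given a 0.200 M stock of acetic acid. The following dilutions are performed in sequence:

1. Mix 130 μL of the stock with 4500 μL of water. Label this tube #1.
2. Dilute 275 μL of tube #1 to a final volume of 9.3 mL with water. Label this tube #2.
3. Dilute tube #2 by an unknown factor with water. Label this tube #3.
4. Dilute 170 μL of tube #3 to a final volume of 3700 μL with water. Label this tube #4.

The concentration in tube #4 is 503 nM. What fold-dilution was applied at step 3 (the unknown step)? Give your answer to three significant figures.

Step 1: 130 μL + 4500 μL = 4630 μL total → factor 4630/130 = 35.615
Step 2: 275 μL brought to 9.3 mL → factor 9300/275 = 33.818
Step 3: unknown factor x
Step 4: 170 μL brought to 3700 μL → factor 3700/170 = 21.765
Product of known-step factors = 26214
Overall factor = 0.200 M / (503 nM) = 3.9761 × 10^5
x = 3.9761 × 10^5 / 26214 = 15.2

15.2-fold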